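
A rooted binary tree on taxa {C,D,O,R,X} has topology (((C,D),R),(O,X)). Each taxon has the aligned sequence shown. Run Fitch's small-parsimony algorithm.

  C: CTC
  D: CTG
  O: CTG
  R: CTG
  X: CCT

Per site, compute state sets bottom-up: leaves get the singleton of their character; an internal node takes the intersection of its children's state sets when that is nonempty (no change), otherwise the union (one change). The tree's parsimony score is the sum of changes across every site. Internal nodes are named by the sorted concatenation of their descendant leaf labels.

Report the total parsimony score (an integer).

site 0, node CD: C={C} ∩ D={C} → {C} (+0)
site 0, node CDR: CD={C} ∩ R={C} → {C} (+0)
site 0, node OX: O={C} ∩ X={C} → {C} (+0)
site 0, node CDORX: CDR={C} ∩ OX={C} → {C} (+0)
site 1, node CD: C={T} ∩ D={T} → {T} (+0)
site 1, node CDR: CD={T} ∩ R={T} → {T} (+0)
site 1, node OX: O={T} ∪ X={C} → {C,T} (+1)
site 1, node CDORX: CDR={T} ∩ OX={C,T} → {T} (+0)
site 2, node CD: C={C} ∪ D={G} → {C,G} (+1)
site 2, node CDR: CD={C,G} ∩ R={G} → {G} (+0)
site 2, node OX: O={G} ∪ X={T} → {G,T} (+1)
site 2, node CDORX: CDR={G} ∩ OX={G,T} → {G} (+0)
per-site changes: [0, 1, 2]; total = 3

3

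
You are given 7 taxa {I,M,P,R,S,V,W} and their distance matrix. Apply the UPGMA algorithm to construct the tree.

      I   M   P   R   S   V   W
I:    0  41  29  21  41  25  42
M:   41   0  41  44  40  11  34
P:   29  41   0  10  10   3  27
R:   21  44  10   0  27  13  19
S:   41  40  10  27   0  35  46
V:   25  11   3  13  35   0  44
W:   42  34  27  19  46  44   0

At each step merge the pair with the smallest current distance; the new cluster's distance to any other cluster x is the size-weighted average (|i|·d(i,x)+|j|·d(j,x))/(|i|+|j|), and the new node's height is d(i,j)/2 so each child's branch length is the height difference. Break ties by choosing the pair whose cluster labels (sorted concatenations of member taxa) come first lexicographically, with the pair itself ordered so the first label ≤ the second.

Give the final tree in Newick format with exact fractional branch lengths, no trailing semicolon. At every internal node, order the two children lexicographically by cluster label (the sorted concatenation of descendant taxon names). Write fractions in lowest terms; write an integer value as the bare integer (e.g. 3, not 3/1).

step 1: merge (P,V) at d=3; branch lengths P→3/2, V→3/2; new cluster PV
  updated: d(I,PV)=27, d(M,PV)=26, d(PV,R)=23/2, d(PV,S)=45/2, d(PV,W)=71/2
step 2: merge (PV,R) at d=23/2; branch lengths PV→17/4, R→23/4; new cluster PRV
  updated: d(I,PRV)=25, d(M,PRV)=32, d(PRV,S)=24, d(PRV,W)=30
step 3: merge (PRV,S) at d=24; branch lengths PRV→25/4, S→12; new cluster PRSV
  updated: d(I,PRSV)=29, d(M,PRSV)=34, d(PRSV,W)=34
step 4: merge (I,PRSV) at d=29; branch lengths I→29/2, PRSV→5/2; new cluster IPRSV
  updated: d(IPRSV,M)=177/5, d(IPRSV,W)=178/5
step 5: merge (M,W) at d=34; branch lengths M→17, W→17; new cluster MW
  updated: d(IPRSV,MW)=71/2
step 6: merge (IPRSV,MW) at d=71/2; branch lengths IPRSV→13/4, MW→3/4; new cluster IMPRSVW
final tree: ((I:29/2,(((P:3/2,V:3/2):17/4,R:23/4):25/4,S:12):5/2):13/4,(M:17,W:17):3/4)
total length: 345/4

((I:29/2,(((P:3/2,V:3/2):17/4,R:23/4):25/4,S:12):5/2):13/4,(M:17,W:17):3/4)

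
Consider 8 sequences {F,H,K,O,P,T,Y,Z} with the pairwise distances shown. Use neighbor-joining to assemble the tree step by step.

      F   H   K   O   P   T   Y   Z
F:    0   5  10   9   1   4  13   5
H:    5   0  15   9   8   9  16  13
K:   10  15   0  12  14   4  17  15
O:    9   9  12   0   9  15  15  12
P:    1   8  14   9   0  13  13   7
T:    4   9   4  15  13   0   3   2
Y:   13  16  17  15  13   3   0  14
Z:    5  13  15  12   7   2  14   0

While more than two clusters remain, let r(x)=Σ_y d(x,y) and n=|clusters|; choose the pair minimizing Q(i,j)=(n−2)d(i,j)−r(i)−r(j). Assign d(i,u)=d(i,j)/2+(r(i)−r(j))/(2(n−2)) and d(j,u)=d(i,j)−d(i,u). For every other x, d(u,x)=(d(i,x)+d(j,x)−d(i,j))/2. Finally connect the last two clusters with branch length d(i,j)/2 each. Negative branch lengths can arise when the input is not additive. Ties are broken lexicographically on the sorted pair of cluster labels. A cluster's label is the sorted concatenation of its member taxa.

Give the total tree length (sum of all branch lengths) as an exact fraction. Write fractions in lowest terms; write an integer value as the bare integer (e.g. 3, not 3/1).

129/4

1. join T+Y (d=3, Q=-123) ⇒ TY; edges |T|=-23/12, |Y|=59/12
  updated: d(F,TY)=7, d(H,TY)=11, d(K,TY)=9, d(O,TY)=27/2, d(P,TY)=23/2, d(TY,Z)=13/2
2. join K+TY (d=9, Q=-177/2) ⇒ KTY; edges |K|=123/20, |TY|=57/20
  updated: d(F,KTY)=4, d(H,KTY)=17/2, d(KTY,O)=33/4, d(KTY,P)=33/4, d(KTY,Z)=25/4
3. join H+O (d=9, Q=-219/4) ⇒ HO; edges |H|=129/32, |O|=159/32
  updated: d(F,HO)=5/2, d(HO,KTY)=31/8, d(HO,P)=4, d(HO,Z)=8
4. join KTY+Z (d=25/4, Q=-239/8) ⇒ KTYZ; edges |KTY|=119/48, |Z|=181/48
  updated: d(F,KTYZ)=11/8, d(HO,KTYZ)=45/16, d(KTYZ,P)=9/2
5. join F+P (d=1, Q=-99/8) ⇒ FP; edges |F|=-21/32, |P|=53/32
  updated: d(FP,HO)=11/4, d(FP,KTYZ)=39/16
6. join FP+HO (d=11/4, Q=-8) ⇒ FHOP; edges |FP|=19/16, |HO|=25/16
  updated: d(FHOP,KTYZ)=5/4
7. join FHOP+KTYZ (d=5/4) ⇒ FHKOPTYZ; edges |FHOP|=5/8, |KTYZ|=5/8
final tree: (((F:-21/32,P:53/32):19/16,(H:129/32,O:159/32):25/16):5/8,((K:123/20,(T:-23/12,Y:59/12):57/20):119/48,Z:181/48):5/8)
total length: 129/4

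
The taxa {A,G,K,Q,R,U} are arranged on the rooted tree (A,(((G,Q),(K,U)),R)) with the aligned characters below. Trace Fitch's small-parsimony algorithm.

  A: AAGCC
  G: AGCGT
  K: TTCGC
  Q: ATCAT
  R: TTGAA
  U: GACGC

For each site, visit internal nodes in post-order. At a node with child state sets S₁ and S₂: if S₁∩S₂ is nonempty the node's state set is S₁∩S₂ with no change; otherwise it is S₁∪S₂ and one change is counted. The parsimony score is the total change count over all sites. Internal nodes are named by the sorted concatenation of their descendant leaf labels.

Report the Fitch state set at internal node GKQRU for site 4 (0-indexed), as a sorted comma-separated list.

A,C,T

[col 0] GQ: children G:{A}, Q:{A} ∩→ {A}; cost 0
[col 0] KU: children K:{T}, U:{G} ∪→ {G,T}; cost 1
[col 0] GKQU: children GQ:{A}, KU:{G,T} ∪→ {A,G,T}; cost 1
[col 0] GKQRU: children GKQU:{A,G,T}, R:{T} ∩→ {T}; cost 0
[col 0] AGKQRU: children A:{A}, GKQRU:{T} ∪→ {A,T}; cost 1
[col 1] GQ: children G:{G}, Q:{T} ∪→ {G,T}; cost 1
[col 1] KU: children K:{T}, U:{A} ∪→ {A,T}; cost 1
[col 1] GKQU: children GQ:{G,T}, KU:{A,T} ∩→ {T}; cost 0
[col 1] GKQRU: children GKQU:{T}, R:{T} ∩→ {T}; cost 0
[col 1] AGKQRU: children A:{A}, GKQRU:{T} ∪→ {A,T}; cost 1
[col 2] GQ: children G:{C}, Q:{C} ∩→ {C}; cost 0
[col 2] KU: children K:{C}, U:{C} ∩→ {C}; cost 0
[col 2] GKQU: children GQ:{C}, KU:{C} ∩→ {C}; cost 0
[col 2] GKQRU: children GKQU:{C}, R:{G} ∪→ {C,G}; cost 1
[col 2] AGKQRU: children A:{G}, GKQRU:{C,G} ∩→ {G}; cost 0
[col 3] GQ: children G:{G}, Q:{A} ∪→ {A,G}; cost 1
[col 3] KU: children K:{G}, U:{G} ∩→ {G}; cost 0
[col 3] GKQU: children GQ:{A,G}, KU:{G} ∩→ {G}; cost 0
[col 3] GKQRU: children GKQU:{G}, R:{A} ∪→ {A,G}; cost 1
[col 3] AGKQRU: children A:{C}, GKQRU:{A,G} ∪→ {A,C,G}; cost 1
[col 4] GQ: children G:{T}, Q:{T} ∩→ {T}; cost 0
[col 4] KU: children K:{C}, U:{C} ∩→ {C}; cost 0
[col 4] GKQU: children GQ:{T}, KU:{C} ∪→ {C,T}; cost 1
[col 4] GKQRU: children GKQU:{C,T}, R:{A} ∪→ {A,C,T}; cost 1
[col 4] AGKQRU: children A:{C}, GKQRU:{A,C,T} ∩→ {C}; cost 0
per-site changes: [3, 3, 1, 3, 2]; total = 12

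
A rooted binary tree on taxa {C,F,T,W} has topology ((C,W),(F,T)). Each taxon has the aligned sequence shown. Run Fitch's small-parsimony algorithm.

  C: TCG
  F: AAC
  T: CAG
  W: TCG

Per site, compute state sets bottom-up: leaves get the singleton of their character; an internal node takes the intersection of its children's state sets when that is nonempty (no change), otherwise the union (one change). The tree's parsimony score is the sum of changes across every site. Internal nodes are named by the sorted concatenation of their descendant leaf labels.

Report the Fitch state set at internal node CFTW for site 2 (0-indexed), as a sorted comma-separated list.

[col 0] CW: children C:{T}, W:{T} ∩→ {T}; cost 0
[col 0] FT: children F:{A}, T:{C} ∪→ {A,C}; cost 1
[col 0] CFTW: children CW:{T}, FT:{A,C} ∪→ {A,C,T}; cost 1
[col 1] CW: children C:{C}, W:{C} ∩→ {C}; cost 0
[col 1] FT: children F:{A}, T:{A} ∩→ {A}; cost 0
[col 1] CFTW: children CW:{C}, FT:{A} ∪→ {A,C}; cost 1
[col 2] CW: children C:{G}, W:{G} ∩→ {G}; cost 0
[col 2] FT: children F:{C}, T:{G} ∪→ {C,G}; cost 1
[col 2] CFTW: children CW:{G}, FT:{C,G} ∩→ {G}; cost 0
per-site changes: [2, 1, 1]; total = 4

G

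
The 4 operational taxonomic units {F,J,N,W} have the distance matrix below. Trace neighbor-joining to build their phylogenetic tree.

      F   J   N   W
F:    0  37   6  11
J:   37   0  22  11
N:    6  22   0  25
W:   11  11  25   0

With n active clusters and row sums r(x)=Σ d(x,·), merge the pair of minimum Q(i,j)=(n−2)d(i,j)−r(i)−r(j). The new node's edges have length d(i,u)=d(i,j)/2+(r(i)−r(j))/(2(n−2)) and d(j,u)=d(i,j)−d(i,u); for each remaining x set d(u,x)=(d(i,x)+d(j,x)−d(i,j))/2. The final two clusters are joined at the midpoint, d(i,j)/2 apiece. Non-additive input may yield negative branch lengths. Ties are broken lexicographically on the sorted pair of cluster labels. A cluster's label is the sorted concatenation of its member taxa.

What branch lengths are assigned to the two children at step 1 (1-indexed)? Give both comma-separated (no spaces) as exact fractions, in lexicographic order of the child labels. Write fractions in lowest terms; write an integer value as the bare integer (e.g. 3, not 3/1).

13/4,11/4

step 1: merge (F,N) at d=6, Q=-95; branch lengths F→13/4, N→11/4; new cluster FN
  updated: d(FN,J)=53/2, d(FN,W)=15
step 2: merge (FN,J) at d=53/2, Q=-105/2; branch lengths FN→61/4, J→45/4; new cluster FJN
  updated: d(FJN,W)=-1/4
step 3: merge (FJN,W) at d=-1/4; branch lengths FJN→-1/8, W→-1/8; new cluster FJNW
final tree: (((F:13/4,N:11/4):61/4,J:45/4):-1/8,W:-1/8)
total length: 129/4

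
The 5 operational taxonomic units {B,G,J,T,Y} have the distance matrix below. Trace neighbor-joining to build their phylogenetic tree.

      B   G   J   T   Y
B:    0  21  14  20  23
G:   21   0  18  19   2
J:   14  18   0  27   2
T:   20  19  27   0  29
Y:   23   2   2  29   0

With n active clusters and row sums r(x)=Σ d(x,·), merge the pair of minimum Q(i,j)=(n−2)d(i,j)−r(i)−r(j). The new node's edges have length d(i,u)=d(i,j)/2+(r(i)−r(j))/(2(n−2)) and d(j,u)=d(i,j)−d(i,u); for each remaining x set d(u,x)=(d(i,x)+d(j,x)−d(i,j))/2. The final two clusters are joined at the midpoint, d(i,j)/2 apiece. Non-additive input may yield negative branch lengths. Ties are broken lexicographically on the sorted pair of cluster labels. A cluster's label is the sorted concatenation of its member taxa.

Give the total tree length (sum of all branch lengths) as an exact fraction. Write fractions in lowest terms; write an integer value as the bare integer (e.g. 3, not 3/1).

301/8

iteration 1: select B,T (d=20, Q=-113); attach at lengths (43/6, 77/6); label the merged cluster BT
  updated: d(BT,G)=10, d(BT,J)=21/2, d(BT,Y)=16
iteration 2: select BT,G (d=10, Q=-93/2); attach at lengths (53/8, 27/8); label the merged cluster BGT
  updated: d(BGT,J)=37/4, d(BGT,Y)=4
iteration 3: select BGT,J (d=37/4, Q=-61/4); attach at lengths (45/8, 29/8); label the merged cluster BGJT
  updated: d(BGJT,Y)=-13/8
iteration 4: select BGJT,Y (d=-13/8); attach at lengths (-13/16, -13/16); label the merged cluster BGJTY
final tree: ((((B:43/6,T:77/6):53/8,G:27/8):45/8,J:29/8):-13/16,Y:-13/16)
total length: 301/8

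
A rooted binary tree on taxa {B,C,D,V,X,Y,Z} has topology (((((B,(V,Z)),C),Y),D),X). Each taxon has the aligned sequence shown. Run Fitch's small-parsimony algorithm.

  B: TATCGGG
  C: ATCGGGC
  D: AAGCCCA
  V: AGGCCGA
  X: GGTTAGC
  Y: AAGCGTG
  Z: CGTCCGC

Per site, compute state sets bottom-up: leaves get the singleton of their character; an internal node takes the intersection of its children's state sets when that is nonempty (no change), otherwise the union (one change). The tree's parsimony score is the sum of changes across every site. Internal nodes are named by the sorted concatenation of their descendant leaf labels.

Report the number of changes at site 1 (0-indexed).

VZ@0: {A} ∪ {C} = {A,C} (union, +1)
BVZ@0: {T} ∪ {A,C} = {A,C,T} (union, +1)
BCVZ@0: {A,C,T} ∩ {A} = {A} (intersection, +0)
BCVYZ@0: {A} ∩ {A} = {A} (intersection, +0)
BCDVYZ@0: {A} ∩ {A} = {A} (intersection, +0)
BCDVXYZ@0: {A} ∪ {G} = {A,G} (union, +1)
VZ@1: {G} ∩ {G} = {G} (intersection, +0)
BVZ@1: {A} ∪ {G} = {A,G} (union, +1)
BCVZ@1: {A,G} ∪ {T} = {A,G,T} (union, +1)
BCVYZ@1: {A,G,T} ∩ {A} = {A} (intersection, +0)
BCDVYZ@1: {A} ∩ {A} = {A} (intersection, +0)
BCDVXYZ@1: {A} ∪ {G} = {A,G} (union, +1)
VZ@2: {G} ∪ {T} = {G,T} (union, +1)
BVZ@2: {T} ∩ {G,T} = {T} (intersection, +0)
BCVZ@2: {T} ∪ {C} = {C,T} (union, +1)
BCVYZ@2: {C,T} ∪ {G} = {C,G,T} (union, +1)
BCDVYZ@2: {C,G,T} ∩ {G} = {G} (intersection, +0)
BCDVXYZ@2: {G} ∪ {T} = {G,T} (union, +1)
VZ@3: {C} ∩ {C} = {C} (intersection, +0)
BVZ@3: {C} ∩ {C} = {C} (intersection, +0)
BCVZ@3: {C} ∪ {G} = {C,G} (union, +1)
BCVYZ@3: {C,G} ∩ {C} = {C} (intersection, +0)
BCDVYZ@3: {C} ∩ {C} = {C} (intersection, +0)
BCDVXYZ@3: {C} ∪ {T} = {C,T} (union, +1)
VZ@4: {C} ∩ {C} = {C} (intersection, +0)
BVZ@4: {G} ∪ {C} = {C,G} (union, +1)
BCVZ@4: {C,G} ∩ {G} = {G} (intersection, +0)
BCVYZ@4: {G} ∩ {G} = {G} (intersection, +0)
BCDVYZ@4: {G} ∪ {C} = {C,G} (union, +1)
BCDVXYZ@4: {C,G} ∪ {A} = {A,C,G} (union, +1)
VZ@5: {G} ∩ {G} = {G} (intersection, +0)
BVZ@5: {G} ∩ {G} = {G} (intersection, +0)
BCVZ@5: {G} ∩ {G} = {G} (intersection, +0)
BCVYZ@5: {G} ∪ {T} = {G,T} (union, +1)
BCDVYZ@5: {G,T} ∪ {C} = {C,G,T} (union, +1)
BCDVXYZ@5: {C,G,T} ∩ {G} = {G} (intersection, +0)
VZ@6: {A} ∪ {C} = {A,C} (union, +1)
BVZ@6: {G} ∪ {A,C} = {A,C,G} (union, +1)
BCVZ@6: {A,C,G} ∩ {C} = {C} (intersection, +0)
BCVYZ@6: {C} ∪ {G} = {C,G} (union, +1)
BCDVYZ@6: {C,G} ∪ {A} = {A,C,G} (union, +1)
BCDVXYZ@6: {A,C,G} ∩ {C} = {C} (intersection, +0)
per-site changes: [3, 3, 4, 2, 3, 2, 4]; total = 21

3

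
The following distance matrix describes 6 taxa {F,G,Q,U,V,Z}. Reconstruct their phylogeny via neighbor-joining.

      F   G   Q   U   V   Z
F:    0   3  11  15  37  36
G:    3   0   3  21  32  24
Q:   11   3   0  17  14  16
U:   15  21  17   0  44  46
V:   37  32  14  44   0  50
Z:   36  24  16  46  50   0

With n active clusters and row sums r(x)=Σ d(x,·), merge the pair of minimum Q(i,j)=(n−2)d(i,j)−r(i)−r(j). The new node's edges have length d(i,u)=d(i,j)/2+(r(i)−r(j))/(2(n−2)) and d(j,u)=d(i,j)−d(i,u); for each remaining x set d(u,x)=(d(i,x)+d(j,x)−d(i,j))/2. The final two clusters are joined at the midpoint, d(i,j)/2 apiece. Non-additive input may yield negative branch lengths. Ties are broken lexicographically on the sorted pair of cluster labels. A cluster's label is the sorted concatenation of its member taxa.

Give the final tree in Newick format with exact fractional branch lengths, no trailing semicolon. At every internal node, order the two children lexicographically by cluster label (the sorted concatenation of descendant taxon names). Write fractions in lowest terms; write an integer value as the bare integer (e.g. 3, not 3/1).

(((((F:19/8,U:101/8):55/12,G:-1/12):79/16,Z:345/16):71/16,Q:-135/16):359/32,V:359/32)

1. join F+U (d=15, Q=-185) ⇒ FU; edges |F|=19/8, |U|=101/8
  updated: d(FU,G)=9/2, d(FU,Q)=13/2, d(FU,V)=33, d(FU,Z)=67/2
2. join FU+G (d=9/2, Q=-255/2) ⇒ FGU; edges |FU|=55/12, |G|=-1/12
  updated: d(FGU,Q)=5/2, d(FGU,V)=121/4, d(FGU,Z)=53/2
3. join FGU+Z (d=53/2, Q=-395/4) ⇒ FGUZ; edges |FGU|=79/16, |Z|=345/16
  updated: d(FGUZ,Q)=-4, d(FGUZ,V)=215/8
4. join FGUZ+Q (d=-4, Q=-295/8) ⇒ FGQUZ; edges |FGUZ|=71/16, |Q|=-135/16
  updated: d(FGQUZ,V)=359/16
5. join FGQUZ+V (d=359/16) ⇒ FGQUVZ; edges |FGQUZ|=359/32, |V|=359/32
final tree: (((((F:19/8,U:101/8):55/12,G:-1/12):79/16,Z:345/16):71/16,Q:-135/16):359/32,V:359/32)
total length: 1031/16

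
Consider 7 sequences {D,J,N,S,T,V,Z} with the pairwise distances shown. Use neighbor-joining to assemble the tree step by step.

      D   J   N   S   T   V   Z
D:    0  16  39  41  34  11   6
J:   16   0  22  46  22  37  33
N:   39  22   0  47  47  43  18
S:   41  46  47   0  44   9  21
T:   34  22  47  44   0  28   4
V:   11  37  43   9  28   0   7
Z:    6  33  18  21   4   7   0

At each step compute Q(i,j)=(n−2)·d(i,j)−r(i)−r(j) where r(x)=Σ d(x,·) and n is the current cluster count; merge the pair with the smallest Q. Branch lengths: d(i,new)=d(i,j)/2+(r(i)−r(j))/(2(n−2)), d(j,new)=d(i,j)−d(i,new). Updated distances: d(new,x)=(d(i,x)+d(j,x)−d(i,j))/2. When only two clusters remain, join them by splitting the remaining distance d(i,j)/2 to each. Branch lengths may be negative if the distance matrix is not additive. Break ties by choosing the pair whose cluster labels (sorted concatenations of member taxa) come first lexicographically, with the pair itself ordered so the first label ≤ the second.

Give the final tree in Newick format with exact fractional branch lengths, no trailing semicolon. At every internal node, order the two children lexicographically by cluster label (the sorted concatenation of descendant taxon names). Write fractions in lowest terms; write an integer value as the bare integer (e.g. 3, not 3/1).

step 1: merge (S,V) at d=9, Q=-298; branch lengths S→59/5, V→-14/5; new cluster SV
  updated: d(D,SV)=43/2, d(J,SV)=37, d(N,SV)=81/2, d(SV,T)=63/2, d(SV,Z)=19/2
step 2: merge (J,N) at d=22, Q=-417/2; branch lengths J→103/16, N→249/16; new cluster JN
  updated: d(D,JN)=33/2, d(JN,SV)=111/4, d(JN,T)=47/2, d(JN,Z)=29/2
step 3: merge (T,Z) at d=4, Q=-115; branch lengths T→71/6, Z→-47/6; new cluster TZ
  updated: d(D,TZ)=18, d(JN,TZ)=17, d(SV,TZ)=37/2
step 4: merge (D,JN) at d=33/2, Q=-337/4; branch lengths D→111/16, JN→153/16; new cluster DJN
  updated: d(DJN,SV)=131/8, d(DJN,TZ)=37/4
step 5: merge (DJN,SV) at d=131/8, Q=-353/8; branch lengths DJN→57/16, SV→205/16; new cluster DJNSV
  updated: d(DJNSV,TZ)=91/16
step 6: merge (DJNSV,TZ) at d=91/16; branch lengths DJNSV→91/32, TZ→91/32; new cluster DJNSTVZ
final tree: (((D:111/16,(J:103/16,N:249/16):153/16):57/16,(S:59/5,V:-14/5):205/16):91/32,(T:71/6,Z:-47/6):91/32)
total length: 1177/16

(((D:111/16,(J:103/16,N:249/16):153/16):57/16,(S:59/5,V:-14/5):205/16):91/32,(T:71/6,Z:-47/6):91/32)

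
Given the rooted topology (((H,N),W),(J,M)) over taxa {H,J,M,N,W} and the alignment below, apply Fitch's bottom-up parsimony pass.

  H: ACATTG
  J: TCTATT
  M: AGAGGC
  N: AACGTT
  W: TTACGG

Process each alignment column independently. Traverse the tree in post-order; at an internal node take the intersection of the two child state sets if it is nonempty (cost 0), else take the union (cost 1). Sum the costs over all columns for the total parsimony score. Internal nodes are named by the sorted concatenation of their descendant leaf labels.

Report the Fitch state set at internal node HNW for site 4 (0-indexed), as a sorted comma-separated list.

site 0, node HN: H={A} ∩ N={A} → {A} (+0)
site 0, node HNW: HN={A} ∪ W={T} → {A,T} (+1)
site 0, node JM: J={T} ∪ M={A} → {A,T} (+1)
site 0, node HJMNW: HNW={A,T} ∩ JM={A,T} → {A,T} (+0)
site 1, node HN: H={C} ∪ N={A} → {A,C} (+1)
site 1, node HNW: HN={A,C} ∪ W={T} → {A,C,T} (+1)
site 1, node JM: J={C} ∪ M={G} → {C,G} (+1)
site 1, node HJMNW: HNW={A,C,T} ∩ JM={C,G} → {C} (+0)
site 2, node HN: H={A} ∪ N={C} → {A,C} (+1)
site 2, node HNW: HN={A,C} ∩ W={A} → {A} (+0)
site 2, node JM: J={T} ∪ M={A} → {A,T} (+1)
site 2, node HJMNW: HNW={A} ∩ JM={A,T} → {A} (+0)
site 3, node HN: H={T} ∪ N={G} → {G,T} (+1)
site 3, node HNW: HN={G,T} ∪ W={C} → {C,G,T} (+1)
site 3, node JM: J={A} ∪ M={G} → {A,G} (+1)
site 3, node HJMNW: HNW={C,G,T} ∩ JM={A,G} → {G} (+0)
site 4, node HN: H={T} ∩ N={T} → {T} (+0)
site 4, node HNW: HN={T} ∪ W={G} → {G,T} (+1)
site 4, node JM: J={T} ∪ M={G} → {G,T} (+1)
site 4, node HJMNW: HNW={G,T} ∩ JM={G,T} → {G,T} (+0)
site 5, node HN: H={G} ∪ N={T} → {G,T} (+1)
site 5, node HNW: HN={G,T} ∩ W={G} → {G} (+0)
site 5, node JM: J={T} ∪ M={C} → {C,T} (+1)
site 5, node HJMNW: HNW={G} ∪ JM={C,T} → {C,G,T} (+1)
per-site changes: [2, 3, 2, 3, 2, 3]; total = 15

G,T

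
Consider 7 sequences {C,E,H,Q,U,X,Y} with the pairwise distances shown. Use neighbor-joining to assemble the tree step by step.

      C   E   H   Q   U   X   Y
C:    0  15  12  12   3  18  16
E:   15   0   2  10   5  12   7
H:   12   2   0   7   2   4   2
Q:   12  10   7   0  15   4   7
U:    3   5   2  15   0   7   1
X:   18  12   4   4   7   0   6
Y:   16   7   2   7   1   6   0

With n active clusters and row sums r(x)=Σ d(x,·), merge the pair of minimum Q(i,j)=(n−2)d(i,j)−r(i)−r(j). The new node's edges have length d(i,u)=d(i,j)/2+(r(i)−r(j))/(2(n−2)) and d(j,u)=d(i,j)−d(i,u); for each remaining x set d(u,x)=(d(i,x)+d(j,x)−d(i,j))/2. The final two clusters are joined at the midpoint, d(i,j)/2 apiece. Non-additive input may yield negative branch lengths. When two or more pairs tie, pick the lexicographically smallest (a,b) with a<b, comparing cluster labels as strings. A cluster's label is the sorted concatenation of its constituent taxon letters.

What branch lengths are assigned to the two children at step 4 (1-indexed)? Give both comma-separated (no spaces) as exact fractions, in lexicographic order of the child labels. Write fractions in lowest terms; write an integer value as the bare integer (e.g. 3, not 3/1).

step 1: merge (C,U) at d=3, Q=-94; branch lengths C→29/5, U→-14/5; new cluster CU
  updated: d(CU,E)=17/2, d(CU,H)=11/2, d(CU,Q)=12, d(CU,X)=11, d(CU,Y)=7
step 2: merge (Q,X) at d=4, Q=-61; branch lengths Q→19/8, X→13/8; new cluster QX
  updated: d(CU,QX)=19/2, d(E,QX)=9, d(H,QX)=7/2, d(QX,Y)=9/2
step 3: merge (E,H) at d=2, Q=-67/2; branch lengths E→13/4, H→-5/4; new cluster EH
  updated: d(CU,EH)=6, d(EH,QX)=21/4, d(EH,Y)=7/2
step 4: merge (CU,EH) at d=6, Q=-101/4; branch lengths CU→79/16, EH→17/16; new cluster CEHU
  updated: d(CEHU,QX)=35/8, d(CEHU,Y)=9/4
step 5: merge (CEHU,QX) at d=35/8, Q=-89/8; branch lengths CEHU→17/16, QX→53/16; new cluster CEHQUX
  updated: d(CEHQUX,Y)=19/16
step 6: merge (CEHQUX,Y) at d=19/16; branch lengths CEHQUX→19/32, Y→19/32; new cluster CEHQUXY
final tree: ((((C:29/5,U:-14/5):79/16,(E:13/4,H:-5/4):17/16):17/16,(Q:19/8,X:13/8):53/16):19/32,Y:19/32)
total length: 329/16

79/16,17/16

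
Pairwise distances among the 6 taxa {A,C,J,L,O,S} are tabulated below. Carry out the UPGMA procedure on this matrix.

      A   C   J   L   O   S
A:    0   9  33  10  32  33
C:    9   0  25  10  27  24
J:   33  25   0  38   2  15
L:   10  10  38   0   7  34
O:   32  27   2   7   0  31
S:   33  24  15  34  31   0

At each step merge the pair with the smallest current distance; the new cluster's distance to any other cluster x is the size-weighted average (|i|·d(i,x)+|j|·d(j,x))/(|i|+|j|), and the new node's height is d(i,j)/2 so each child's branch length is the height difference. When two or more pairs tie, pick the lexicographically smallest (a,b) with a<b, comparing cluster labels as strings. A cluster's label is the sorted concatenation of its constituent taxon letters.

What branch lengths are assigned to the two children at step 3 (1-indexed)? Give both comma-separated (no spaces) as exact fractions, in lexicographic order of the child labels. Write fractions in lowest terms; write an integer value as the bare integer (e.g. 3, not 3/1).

1/2,5

step 1: merge (J,O) at d=2; branch lengths J→1, O→1; new cluster JO
  updated: d(A,JO)=65/2, d(C,JO)=26, d(JO,L)=45/2, d(JO,S)=23
step 2: merge (A,C) at d=9; branch lengths A→9/2, C→9/2; new cluster AC
  updated: d(AC,JO)=117/4, d(AC,L)=10, d(AC,S)=57/2
step 3: merge (AC,L) at d=10; branch lengths AC→1/2, L→5; new cluster ACL
  updated: d(ACL,JO)=27, d(ACL,S)=91/3
step 4: merge (JO,S) at d=23; branch lengths JO→21/2, S→23/2; new cluster JOS
  updated: d(ACL,JOS)=253/9
step 5: merge (ACL,JOS) at d=253/9; branch lengths ACL→163/18, JOS→23/9; new cluster ACJLOS
final tree: (((A:9/2,C:9/2):1/2,L:5):163/18,((J:1,O:1):21/2,S:23/2):23/9)
total length: 451/9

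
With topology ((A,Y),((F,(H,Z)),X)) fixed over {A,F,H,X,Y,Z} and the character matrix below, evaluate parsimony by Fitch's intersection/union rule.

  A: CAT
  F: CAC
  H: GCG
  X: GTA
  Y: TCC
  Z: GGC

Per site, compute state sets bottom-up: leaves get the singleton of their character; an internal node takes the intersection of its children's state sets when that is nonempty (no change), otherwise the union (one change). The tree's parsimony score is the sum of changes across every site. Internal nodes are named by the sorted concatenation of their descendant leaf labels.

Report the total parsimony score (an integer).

AY@0: {C} ∪ {T} = {C,T} (union, +1)
HZ@0: {G} ∩ {G} = {G} (intersection, +0)
FHZ@0: {C} ∪ {G} = {C,G} (union, +1)
FHXZ@0: {C,G} ∩ {G} = {G} (intersection, +0)
AFHXYZ@0: {C,T} ∪ {G} = {C,G,T} (union, +1)
AY@1: {A} ∪ {C} = {A,C} (union, +1)
HZ@1: {C} ∪ {G} = {C,G} (union, +1)
FHZ@1: {A} ∪ {C,G} = {A,C,G} (union, +1)
FHXZ@1: {A,C,G} ∪ {T} = {A,C,G,T} (union, +1)
AFHXYZ@1: {A,C} ∩ {A,C,G,T} = {A,C} (intersection, +0)
AY@2: {T} ∪ {C} = {C,T} (union, +1)
HZ@2: {G} ∪ {C} = {C,G} (union, +1)
FHZ@2: {C} ∩ {C,G} = {C} (intersection, +0)
FHXZ@2: {C} ∪ {A} = {A,C} (union, +1)
AFHXYZ@2: {C,T} ∩ {A,C} = {C} (intersection, +0)
per-site changes: [3, 4, 3]; total = 10

10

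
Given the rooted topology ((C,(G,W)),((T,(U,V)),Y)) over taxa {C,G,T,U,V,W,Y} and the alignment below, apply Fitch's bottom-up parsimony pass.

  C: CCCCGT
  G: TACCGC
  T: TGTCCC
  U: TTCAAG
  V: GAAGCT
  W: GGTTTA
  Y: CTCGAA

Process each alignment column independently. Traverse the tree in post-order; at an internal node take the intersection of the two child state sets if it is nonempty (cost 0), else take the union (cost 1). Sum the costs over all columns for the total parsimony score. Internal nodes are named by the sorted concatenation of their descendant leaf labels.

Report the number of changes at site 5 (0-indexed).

[col 0] GW: children G:{T}, W:{G} ∪→ {G,T}; cost 1
[col 0] CGW: children C:{C}, GW:{G,T} ∪→ {C,G,T}; cost 1
[col 0] UV: children U:{T}, V:{G} ∪→ {G,T}; cost 1
[col 0] TUV: children T:{T}, UV:{G,T} ∩→ {T}; cost 0
[col 0] TUVY: children TUV:{T}, Y:{C} ∪→ {C,T}; cost 1
[col 0] CGTUVWY: children CGW:{C,G,T}, TUVY:{C,T} ∩→ {C,T}; cost 0
[col 1] GW: children G:{A}, W:{G} ∪→ {A,G}; cost 1
[col 1] CGW: children C:{C}, GW:{A,G} ∪→ {A,C,G}; cost 1
[col 1] UV: children U:{T}, V:{A} ∪→ {A,T}; cost 1
[col 1] TUV: children T:{G}, UV:{A,T} ∪→ {A,G,T}; cost 1
[col 1] TUVY: children TUV:{A,G,T}, Y:{T} ∩→ {T}; cost 0
[col 1] CGTUVWY: children CGW:{A,C,G}, TUVY:{T} ∪→ {A,C,G,T}; cost 1
[col 2] GW: children G:{C}, W:{T} ∪→ {C,T}; cost 1
[col 2] CGW: children C:{C}, GW:{C,T} ∩→ {C}; cost 0
[col 2] UV: children U:{C}, V:{A} ∪→ {A,C}; cost 1
[col 2] TUV: children T:{T}, UV:{A,C} ∪→ {A,C,T}; cost 1
[col 2] TUVY: children TUV:{A,C,T}, Y:{C} ∩→ {C}; cost 0
[col 2] CGTUVWY: children CGW:{C}, TUVY:{C} ∩→ {C}; cost 0
[col 3] GW: children G:{C}, W:{T} ∪→ {C,T}; cost 1
[col 3] CGW: children C:{C}, GW:{C,T} ∩→ {C}; cost 0
[col 3] UV: children U:{A}, V:{G} ∪→ {A,G}; cost 1
[col 3] TUV: children T:{C}, UV:{A,G} ∪→ {A,C,G}; cost 1
[col 3] TUVY: children TUV:{A,C,G}, Y:{G} ∩→ {G}; cost 0
[col 3] CGTUVWY: children CGW:{C}, TUVY:{G} ∪→ {C,G}; cost 1
[col 4] GW: children G:{G}, W:{T} ∪→ {G,T}; cost 1
[col 4] CGW: children C:{G}, GW:{G,T} ∩→ {G}; cost 0
[col 4] UV: children U:{A}, V:{C} ∪→ {A,C}; cost 1
[col 4] TUV: children T:{C}, UV:{A,C} ∩→ {C}; cost 0
[col 4] TUVY: children TUV:{C}, Y:{A} ∪→ {A,C}; cost 1
[col 4] CGTUVWY: children CGW:{G}, TUVY:{A,C} ∪→ {A,C,G}; cost 1
[col 5] GW: children G:{C}, W:{A} ∪→ {A,C}; cost 1
[col 5] CGW: children C:{T}, GW:{A,C} ∪→ {A,C,T}; cost 1
[col 5] UV: children U:{G}, V:{T} ∪→ {G,T}; cost 1
[col 5] TUV: children T:{C}, UV:{G,T} ∪→ {C,G,T}; cost 1
[col 5] TUVY: children TUV:{C,G,T}, Y:{A} ∪→ {A,C,G,T}; cost 1
[col 5] CGTUVWY: children CGW:{A,C,T}, TUVY:{A,C,G,T} ∩→ {A,C,T}; cost 0
per-site changes: [4, 5, 3, 4, 4, 5]; total = 25

5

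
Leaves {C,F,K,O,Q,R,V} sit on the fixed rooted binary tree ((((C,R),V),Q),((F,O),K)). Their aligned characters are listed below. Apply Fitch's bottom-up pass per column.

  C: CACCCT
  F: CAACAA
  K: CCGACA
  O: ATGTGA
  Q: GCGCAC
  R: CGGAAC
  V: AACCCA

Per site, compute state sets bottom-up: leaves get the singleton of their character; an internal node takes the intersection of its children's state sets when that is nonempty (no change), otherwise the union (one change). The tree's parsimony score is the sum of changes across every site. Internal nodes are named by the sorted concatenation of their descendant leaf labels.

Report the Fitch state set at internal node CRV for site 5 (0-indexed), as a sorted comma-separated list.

CR@0: {C} ∩ {C} = {C} (intersection, +0)
CRV@0: {C} ∪ {A} = {A,C} (union, +1)
CQRV@0: {A,C} ∪ {G} = {A,C,G} (union, +1)
FO@0: {C} ∪ {A} = {A,C} (union, +1)
FKO@0: {A,C} ∩ {C} = {C} (intersection, +0)
CFKOQRV@0: {A,C,G} ∩ {C} = {C} (intersection, +0)
CR@1: {A} ∪ {G} = {A,G} (union, +1)
CRV@1: {A,G} ∩ {A} = {A} (intersection, +0)
CQRV@1: {A} ∪ {C} = {A,C} (union, +1)
FO@1: {A} ∪ {T} = {A,T} (union, +1)
FKO@1: {A,T} ∪ {C} = {A,C,T} (union, +1)
CFKOQRV@1: {A,C} ∩ {A,C,T} = {A,C} (intersection, +0)
CR@2: {C} ∪ {G} = {C,G} (union, +1)
CRV@2: {C,G} ∩ {C} = {C} (intersection, +0)
CQRV@2: {C} ∪ {G} = {C,G} (union, +1)
FO@2: {A} ∪ {G} = {A,G} (union, +1)
FKO@2: {A,G} ∩ {G} = {G} (intersection, +0)
CFKOQRV@2: {C,G} ∩ {G} = {G} (intersection, +0)
CR@3: {C} ∪ {A} = {A,C} (union, +1)
CRV@3: {A,C} ∩ {C} = {C} (intersection, +0)
CQRV@3: {C} ∩ {C} = {C} (intersection, +0)
FO@3: {C} ∪ {T} = {C,T} (union, +1)
FKO@3: {C,T} ∪ {A} = {A,C,T} (union, +1)
CFKOQRV@3: {C} ∩ {A,C,T} = {C} (intersection, +0)
CR@4: {C} ∪ {A} = {A,C} (union, +1)
CRV@4: {A,C} ∩ {C} = {C} (intersection, +0)
CQRV@4: {C} ∪ {A} = {A,C} (union, +1)
FO@4: {A} ∪ {G} = {A,G} (union, +1)
FKO@4: {A,G} ∪ {C} = {A,C,G} (union, +1)
CFKOQRV@4: {A,C} ∩ {A,C,G} = {A,C} (intersection, +0)
CR@5: {T} ∪ {C} = {C,T} (union, +1)
CRV@5: {C,T} ∪ {A} = {A,C,T} (union, +1)
CQRV@5: {A,C,T} ∩ {C} = {C} (intersection, +0)
FO@5: {A} ∩ {A} = {A} (intersection, +0)
FKO@5: {A} ∩ {A} = {A} (intersection, +0)
CFKOQRV@5: {C} ∪ {A} = {A,C} (union, +1)
per-site changes: [3, 4, 3, 3, 4, 3]; total = 20

A,C,T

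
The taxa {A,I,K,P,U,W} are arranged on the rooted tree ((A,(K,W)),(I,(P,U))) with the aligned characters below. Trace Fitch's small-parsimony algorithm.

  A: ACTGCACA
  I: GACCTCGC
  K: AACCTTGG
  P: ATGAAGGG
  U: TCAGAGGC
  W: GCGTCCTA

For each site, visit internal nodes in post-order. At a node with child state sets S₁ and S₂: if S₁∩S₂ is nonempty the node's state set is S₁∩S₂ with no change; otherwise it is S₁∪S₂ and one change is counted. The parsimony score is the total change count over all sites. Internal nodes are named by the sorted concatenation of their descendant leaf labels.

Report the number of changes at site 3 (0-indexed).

KW@0: {A} ∪ {G} = {A,G} (union, +1)
AKW@0: {A} ∩ {A,G} = {A} (intersection, +0)
PU@0: {A} ∪ {T} = {A,T} (union, +1)
IPU@0: {G} ∪ {A,T} = {A,G,T} (union, +1)
AIKPUW@0: {A} ∩ {A,G,T} = {A} (intersection, +0)
KW@1: {A} ∪ {C} = {A,C} (union, +1)
AKW@1: {C} ∩ {A,C} = {C} (intersection, +0)
PU@1: {T} ∪ {C} = {C,T} (union, +1)
IPU@1: {A} ∪ {C,T} = {A,C,T} (union, +1)
AIKPUW@1: {C} ∩ {A,C,T} = {C} (intersection, +0)
KW@2: {C} ∪ {G} = {C,G} (union, +1)
AKW@2: {T} ∪ {C,G} = {C,G,T} (union, +1)
PU@2: {G} ∪ {A} = {A,G} (union, +1)
IPU@2: {C} ∪ {A,G} = {A,C,G} (union, +1)
AIKPUW@2: {C,G,T} ∩ {A,C,G} = {C,G} (intersection, +0)
KW@3: {C} ∪ {T} = {C,T} (union, +1)
AKW@3: {G} ∪ {C,T} = {C,G,T} (union, +1)
PU@3: {A} ∪ {G} = {A,G} (union, +1)
IPU@3: {C} ∪ {A,G} = {A,C,G} (union, +1)
AIKPUW@3: {C,G,T} ∩ {A,C,G} = {C,G} (intersection, +0)
KW@4: {T} ∪ {C} = {C,T} (union, +1)
AKW@4: {C} ∩ {C,T} = {C} (intersection, +0)
PU@4: {A} ∩ {A} = {A} (intersection, +0)
IPU@4: {T} ∪ {A} = {A,T} (union, +1)
AIKPUW@4: {C} ∪ {A,T} = {A,C,T} (union, +1)
KW@5: {T} ∪ {C} = {C,T} (union, +1)
AKW@5: {A} ∪ {C,T} = {A,C,T} (union, +1)
PU@5: {G} ∩ {G} = {G} (intersection, +0)
IPU@5: {C} ∪ {G} = {C,G} (union, +1)
AIKPUW@5: {A,C,T} ∩ {C,G} = {C} (intersection, +0)
KW@6: {G} ∪ {T} = {G,T} (union, +1)
AKW@6: {C} ∪ {G,T} = {C,G,T} (union, +1)
PU@6: {G} ∩ {G} = {G} (intersection, +0)
IPU@6: {G} ∩ {G} = {G} (intersection, +0)
AIKPUW@6: {C,G,T} ∩ {G} = {G} (intersection, +0)
KW@7: {G} ∪ {A} = {A,G} (union, +1)
AKW@7: {A} ∩ {A,G} = {A} (intersection, +0)
PU@7: {G} ∪ {C} = {C,G} (union, +1)
IPU@7: {C} ∩ {C,G} = {C} (intersection, +0)
AIKPUW@7: {A} ∪ {C} = {A,C} (union, +1)
per-site changes: [3, 3, 4, 4, 3, 3, 2, 3]; total = 25

4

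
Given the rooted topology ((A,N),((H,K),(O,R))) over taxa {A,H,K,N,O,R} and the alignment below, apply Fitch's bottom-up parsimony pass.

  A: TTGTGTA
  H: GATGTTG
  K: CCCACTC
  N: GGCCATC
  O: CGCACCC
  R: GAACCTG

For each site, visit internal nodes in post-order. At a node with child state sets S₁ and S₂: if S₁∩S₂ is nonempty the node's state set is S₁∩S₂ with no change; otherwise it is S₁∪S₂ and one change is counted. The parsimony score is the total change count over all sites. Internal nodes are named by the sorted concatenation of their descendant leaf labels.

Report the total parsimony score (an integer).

site 0, node AN: A={T} ∪ N={G} → {G,T} (+1)
site 0, node HK: H={G} ∪ K={C} → {C,G} (+1)
site 0, node OR: O={C} ∪ R={G} → {C,G} (+1)
site 0, node HKOR: HK={C,G} ∩ OR={C,G} → {C,G} (+0)
site 0, node AHKNOR: AN={G,T} ∩ HKOR={C,G} → {G} (+0)
site 1, node AN: A={T} ∪ N={G} → {G,T} (+1)
site 1, node HK: H={A} ∪ K={C} → {A,C} (+1)
site 1, node OR: O={G} ∪ R={A} → {A,G} (+1)
site 1, node HKOR: HK={A,C} ∩ OR={A,G} → {A} (+0)
site 1, node AHKNOR: AN={G,T} ∪ HKOR={A} → {A,G,T} (+1)
site 2, node AN: A={G} ∪ N={C} → {C,G} (+1)
site 2, node HK: H={T} ∪ K={C} → {C,T} (+1)
site 2, node OR: O={C} ∪ R={A} → {A,C} (+1)
site 2, node HKOR: HK={C,T} ∩ OR={A,C} → {C} (+0)
site 2, node AHKNOR: AN={C,G} ∩ HKOR={C} → {C} (+0)
site 3, node AN: A={T} ∪ N={C} → {C,T} (+1)
site 3, node HK: H={G} ∪ K={A} → {A,G} (+1)
site 3, node OR: O={A} ∪ R={C} → {A,C} (+1)
site 3, node HKOR: HK={A,G} ∩ OR={A,C} → {A} (+0)
site 3, node AHKNOR: AN={C,T} ∪ HKOR={A} → {A,C,T} (+1)
site 4, node AN: A={G} ∪ N={A} → {A,G} (+1)
site 4, node HK: H={T} ∪ K={C} → {C,T} (+1)
site 4, node OR: O={C} ∩ R={C} → {C} (+0)
site 4, node HKOR: HK={C,T} ∩ OR={C} → {C} (+0)
site 4, node AHKNOR: AN={A,G} ∪ HKOR={C} → {A,C,G} (+1)
site 5, node AN: A={T} ∩ N={T} → {T} (+0)
site 5, node HK: H={T} ∩ K={T} → {T} (+0)
site 5, node OR: O={C} ∪ R={T} → {C,T} (+1)
site 5, node HKOR: HK={T} ∩ OR={C,T} → {T} (+0)
site 5, node AHKNOR: AN={T} ∩ HKOR={T} → {T} (+0)
site 6, node AN: A={A} ∪ N={C} → {A,C} (+1)
site 6, node HK: H={G} ∪ K={C} → {C,G} (+1)
site 6, node OR: O={C} ∪ R={G} → {C,G} (+1)
site 6, node HKOR: HK={C,G} ∩ OR={C,G} → {C,G} (+0)
site 6, node AHKNOR: AN={A,C} ∩ HKOR={C,G} → {C} (+0)
per-site changes: [3, 4, 3, 4, 3, 1, 3]; total = 21

21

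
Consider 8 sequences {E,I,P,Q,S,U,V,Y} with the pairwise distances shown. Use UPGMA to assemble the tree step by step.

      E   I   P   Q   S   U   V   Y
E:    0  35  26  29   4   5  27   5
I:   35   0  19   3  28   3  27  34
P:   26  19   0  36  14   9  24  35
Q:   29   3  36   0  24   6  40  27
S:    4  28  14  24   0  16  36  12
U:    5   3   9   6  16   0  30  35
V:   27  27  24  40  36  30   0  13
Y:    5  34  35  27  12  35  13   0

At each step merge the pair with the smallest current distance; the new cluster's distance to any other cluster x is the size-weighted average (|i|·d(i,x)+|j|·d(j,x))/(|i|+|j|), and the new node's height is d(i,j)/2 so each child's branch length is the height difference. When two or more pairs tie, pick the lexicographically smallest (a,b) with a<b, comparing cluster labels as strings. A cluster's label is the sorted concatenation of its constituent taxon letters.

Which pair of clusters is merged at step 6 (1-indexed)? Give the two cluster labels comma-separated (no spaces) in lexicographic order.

ESY,V

step 1: merge (I,Q) at d=3; branch lengths I→3/2, Q→3/2; new cluster IQ
  updated: d(E,IQ)=32, d(IQ,P)=55/2, d(IQ,S)=26, d(IQ,U)=9/2, d(IQ,V)=67/2, d(IQ,Y)=61/2
step 2: merge (E,S) at d=4; branch lengths E→2, S→2; new cluster ES
  updated: d(ES,IQ)=29, d(ES,P)=20, d(ES,U)=21/2, d(ES,V)=63/2, d(ES,Y)=17/2
step 3: merge (IQ,U) at d=9/2; branch lengths IQ→3/4, U→9/4; new cluster IQU
  updated: d(ES,IQU)=137/6, d(IQU,P)=64/3, d(IQU,V)=97/3, d(IQU,Y)=32
step 4: merge (ES,Y) at d=17/2; branch lengths ES→9/4, Y→17/4; new cluster ESY
  updated: d(ESY,IQU)=233/9, d(ESY,P)=25, d(ESY,V)=76/3
step 5: merge (IQU,P) at d=64/3; branch lengths IQU→101/12, P→32/3; new cluster IPQU
  updated: d(ESY,IPQU)=77/3, d(IPQU,V)=121/4
step 6: merge (ESY,V) at d=76/3; branch lengths ESY→101/12, V→38/3; new cluster ESVY
  updated: d(ESVY,IPQU)=429/16
step 7: merge (ESVY,IPQU) at d=429/16; branch lengths ESVY→71/96, IPQU→263/96; new cluster EIPQSUVY
final tree: ((((E:2,S:2):9/4,Y:17/4):101/12,V:38/3):71/96,(((I:3/2,Q:3/2):3/4,U:9/4):101/12,P:32/3):263/96)
total length: 2887/48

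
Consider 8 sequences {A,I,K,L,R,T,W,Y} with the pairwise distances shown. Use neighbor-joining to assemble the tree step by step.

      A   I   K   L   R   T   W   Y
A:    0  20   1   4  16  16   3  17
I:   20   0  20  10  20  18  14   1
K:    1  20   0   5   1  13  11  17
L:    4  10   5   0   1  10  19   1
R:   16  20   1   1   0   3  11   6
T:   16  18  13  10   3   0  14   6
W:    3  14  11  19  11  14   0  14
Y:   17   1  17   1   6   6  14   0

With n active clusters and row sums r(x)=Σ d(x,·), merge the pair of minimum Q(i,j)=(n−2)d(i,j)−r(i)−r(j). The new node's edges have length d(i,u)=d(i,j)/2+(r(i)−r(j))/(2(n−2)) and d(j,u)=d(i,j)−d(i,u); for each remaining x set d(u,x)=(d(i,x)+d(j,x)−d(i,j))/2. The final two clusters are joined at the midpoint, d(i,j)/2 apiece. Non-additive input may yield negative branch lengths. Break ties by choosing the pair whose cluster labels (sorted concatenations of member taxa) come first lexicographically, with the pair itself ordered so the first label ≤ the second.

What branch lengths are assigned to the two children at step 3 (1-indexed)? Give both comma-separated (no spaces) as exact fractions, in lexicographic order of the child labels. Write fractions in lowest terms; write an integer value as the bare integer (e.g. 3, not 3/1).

1. join I+Y (d=1, Q=-159) ⇒ IY; edges |I|=47/12, |Y|=-35/12
  updated: d(A,IY)=18, d(IY,K)=18, d(IY,L)=5, d(IY,R)=25/2, d(IY,T)=23/2, d(IY,W)=27/2
2. join A+W (d=3, Q=-229/2) ⇒ AW; edges |A|=3/20, |W|=57/20
  updated: d(AW,IY)=57/4, d(AW,K)=9/2, d(AW,L)=10, d(AW,R)=12, d(AW,T)=27/2
3. join AW+K (d=9/2, Q=-311/4) ⇒ AKW; edges |AW|=123/32, |K|=21/32
  updated: d(AKW,IY)=111/8, d(AKW,L)=21/4, d(AKW,R)=17/4, d(AKW,T)=11
4. join IY+L (d=5, Q=-393/8) ⇒ ILY; edges |IY|=293/48, |L|=-53/48
  updated: d(AKW,ILY)=113/16, d(ILY,R)=17/4, d(ILY,T)=33/4
5. join AKW+ILY (d=113/16, Q=-111/4) ⇒ AIKLWY; edges |AKW|=135/32, |ILY|=91/32
  updated: d(AIKLWY,R)=23/32, d(AIKLWY,T)=195/32
6. join AIKLWY+R (d=23/32, Q=-157/16) ⇒ AIKLRWY; edges |AIKLWY|=61/32, |R|=-19/16
  updated: d(AIKLRWY,T)=67/16
7. join AIKLRWY+T (d=67/16) ⇒ AIKLRTWY; edges |AIKLRWY|=67/32, |T|=67/32
final tree: (((((A:3/20,W:57/20):123/32,K:21/32):135/32,((I:47/12,Y:-35/12):293/48,L:-53/48):91/32):61/32,R:-19/16):67/32,T:67/32)
total length: 815/32

123/32,21/32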